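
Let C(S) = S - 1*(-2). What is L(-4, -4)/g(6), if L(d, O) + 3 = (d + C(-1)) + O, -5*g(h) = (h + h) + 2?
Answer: 25/7 ≈ 3.5714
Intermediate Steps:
C(S) = 2 + S (C(S) = S + 2 = 2 + S)
g(h) = -⅖ - 2*h/5 (g(h) = -((h + h) + 2)/5 = -(2*h + 2)/5 = -(2 + 2*h)/5 = -⅖ - 2*h/5)
L(d, O) = -2 + O + d (L(d, O) = -3 + ((d + (2 - 1)) + O) = -3 + ((d + 1) + O) = -3 + ((1 + d) + O) = -3 + (1 + O + d) = -2 + O + d)
L(-4, -4)/g(6) = (-2 - 4 - 4)/(-⅖ - ⅖*6) = -10/(-⅖ - 12/5) = -10/(-14/5) = -10*(-5/14) = 25/7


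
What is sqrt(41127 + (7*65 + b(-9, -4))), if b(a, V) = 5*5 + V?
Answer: sqrt(41603) ≈ 203.97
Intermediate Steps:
b(a, V) = 25 + V
sqrt(41127 + (7*65 + b(-9, -4))) = sqrt(41127 + (7*65 + (25 - 4))) = sqrt(41127 + (455 + 21)) = sqrt(41127 + 476) = sqrt(41603)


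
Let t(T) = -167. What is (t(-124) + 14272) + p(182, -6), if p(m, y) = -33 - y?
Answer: 14078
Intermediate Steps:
(t(-124) + 14272) + p(182, -6) = (-167 + 14272) + (-33 - 1*(-6)) = 14105 + (-33 + 6) = 14105 - 27 = 14078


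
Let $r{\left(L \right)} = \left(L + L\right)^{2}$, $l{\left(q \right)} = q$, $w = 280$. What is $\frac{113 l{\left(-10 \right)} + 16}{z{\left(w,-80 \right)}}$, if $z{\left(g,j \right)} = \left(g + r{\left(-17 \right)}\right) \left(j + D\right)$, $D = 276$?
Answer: $- \frac{557}{140728} \approx -0.003958$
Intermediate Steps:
$r{\left(L \right)} = 4 L^{2}$ ($r{\left(L \right)} = \left(2 L\right)^{2} = 4 L^{2}$)
$z{\left(g,j \right)} = \left(276 + j\right) \left(1156 + g\right)$ ($z{\left(g,j \right)} = \left(g + 4 \left(-17\right)^{2}\right) \left(j + 276\right) = \left(g + 4 \cdot 289\right) \left(276 + j\right) = \left(g + 1156\right) \left(276 + j\right) = \left(1156 + g\right) \left(276 + j\right) = \left(276 + j\right) \left(1156 + g\right)$)
$\frac{113 l{\left(-10 \right)} + 16}{z{\left(w,-80 \right)}} = \frac{113 \left(-10\right) + 16}{319056 + 276 \cdot 280 + 1156 \left(-80\right) + 280 \left(-80\right)} = \frac{-1130 + 16}{319056 + 77280 - 92480 - 22400} = - \frac{1114}{281456} = \left(-1114\right) \frac{1}{281456} = - \frac{557}{140728}$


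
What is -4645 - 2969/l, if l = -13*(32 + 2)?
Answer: -2050121/442 ≈ -4638.3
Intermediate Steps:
l = -442 (l = -13*34 = -442)
-4645 - 2969/l = -4645 - 2969/(-442) = -4645 - 2969*(-1)/442 = -4645 - 1*(-2969/442) = -4645 + 2969/442 = -2050121/442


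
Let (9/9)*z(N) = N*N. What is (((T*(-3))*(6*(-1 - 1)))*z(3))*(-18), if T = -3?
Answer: 17496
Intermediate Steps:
z(N) = N² (z(N) = N*N = N²)
(((T*(-3))*(6*(-1 - 1)))*z(3))*(-18) = (((-3*(-3))*(6*(-1 - 1)))*3²)*(-18) = ((9*(6*(-2)))*9)*(-18) = ((9*(-12))*9)*(-18) = -108*9*(-18) = -972*(-18) = 17496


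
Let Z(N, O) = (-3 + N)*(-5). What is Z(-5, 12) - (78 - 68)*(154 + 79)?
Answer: -2290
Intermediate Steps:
Z(N, O) = 15 - 5*N
Z(-5, 12) - (78 - 68)*(154 + 79) = (15 - 5*(-5)) - (78 - 68)*(154 + 79) = (15 + 25) - 10*233 = 40 - 1*2330 = 40 - 2330 = -2290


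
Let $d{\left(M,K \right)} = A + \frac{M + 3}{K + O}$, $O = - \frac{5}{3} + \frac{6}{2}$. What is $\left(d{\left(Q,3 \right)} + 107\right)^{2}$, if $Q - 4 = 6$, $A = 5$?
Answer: $13225$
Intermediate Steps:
$Q = 10$ ($Q = 4 + 6 = 10$)
$O = \frac{4}{3}$ ($O = \left(-5\right) \frac{1}{3} + 6 \cdot \frac{1}{2} = - \frac{5}{3} + 3 = \frac{4}{3} \approx 1.3333$)
$d{\left(M,K \right)} = 5 + \frac{3 + M}{\frac{4}{3} + K}$ ($d{\left(M,K \right)} = 5 + \frac{M + 3}{K + \frac{4}{3}} = 5 + \frac{3 + M}{\frac{4}{3} + K}$)
$\left(d{\left(Q,3 \right)} + 107\right)^{2} = \left(\frac{29 + 3 \cdot 10 + 15 \cdot 3}{4 + 3 \cdot 3} + 107\right)^{2} = \left(\frac{29 + 30 + 45}{4 + 9} + 107\right)^{2} = \left(\frac{1}{13} \cdot 104 + 107\right)^{2} = \left(8 + 107\right)^{2} = 115^{2} = 13225$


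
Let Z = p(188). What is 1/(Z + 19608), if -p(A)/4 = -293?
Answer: 1/20780 ≈ 4.8123e-5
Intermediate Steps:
p(A) = 1172 (p(A) = -4*(-293) = 1172)
Z = 1172
1/(Z + 19608) = 1/(1172 + 19608) = 1/20780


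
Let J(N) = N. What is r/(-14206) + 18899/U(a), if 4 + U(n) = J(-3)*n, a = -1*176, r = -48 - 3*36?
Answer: 134280469/3721972 ≈ 36.078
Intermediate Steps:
r = -156 (r = -48 - 108 = -156)
a = -176
U(n) = -4 - 3*n
r/(-14206) + 18899/U(a) = -156/(-14206) + 18899/(-4 - 3*(-176)) = -156*(-1/14206) + 18899/(-4 + 528) = 78/7103 + 18899/524 = 134280469/3721972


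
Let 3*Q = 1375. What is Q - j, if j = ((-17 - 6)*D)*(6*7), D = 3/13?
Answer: 26569/39 ≈ 681.26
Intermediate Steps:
Q = 1375/3 (Q = (⅓)*1375 = 1375/3 ≈ 458.33)
D = 3/13 (D = 3*(1/13) = 3/13 ≈ 0.23077)
j = -2898/13 (j = ((-17 - 6)*(3/13))*(6*7) = -23*3/13*42 = -69/13*42 = -2898/13 ≈ -222.92)
Q - j = 1375/3 - 1*(-2898/13) = 1375/3 + 2898/13 = 26569/39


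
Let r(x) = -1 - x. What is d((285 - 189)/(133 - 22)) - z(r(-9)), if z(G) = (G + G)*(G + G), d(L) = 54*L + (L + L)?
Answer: -7680/37 ≈ -207.57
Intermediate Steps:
d(L) = 56*L (d(L) = 54*L + 2*L = 56*L)
z(G) = 4*G² (z(G) = (2*G)*(2*G) = 4*G²)
d((285 - 189)/(133 - 22)) - z(r(-9)) = 56*((285 - 189)/(133 - 22)) - 4*(-1 - 1*(-9))² = 56*(96/111) - 4*(-1 + 9)² = 56*(96*(1/111)) - 4*8² = 56*(32/37) - 4*64 = 1792/37 - 1*256 = 1792/37 - 256 = -7680/37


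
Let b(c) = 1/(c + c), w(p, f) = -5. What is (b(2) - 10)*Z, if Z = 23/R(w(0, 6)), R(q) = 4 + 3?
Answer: -897/28 ≈ -32.036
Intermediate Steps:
b(c) = 1/(2*c)
R(q) = 7
Z = 23/7 ≈ 3.2857
(b(2) - 10)*Z = ((½)/2 - 10)*(23/7) = ((½)*(½) - 10)*(23/7) = (¼ - 10)*(23/7) = -39/4*23/7 = -897/28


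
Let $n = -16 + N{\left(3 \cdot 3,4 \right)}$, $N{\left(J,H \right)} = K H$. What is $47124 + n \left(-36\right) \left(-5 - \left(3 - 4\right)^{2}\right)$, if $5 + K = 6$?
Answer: $44532$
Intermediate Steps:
$K = 1$ ($K = -5 + 6 = 1$)
$N{\left(J,H \right)} = H$ ($N{\left(J,H \right)} = 1 H = H$)
$n = -12$ ($n = -16 + 4 = -12$)
$47124 + n \left(-36\right) \left(-5 - \left(3 - 4\right)^{2}\right) = 47124 + \left(-12\right) \left(-36\right) \left(-5 - \left(3 - 4\right)^{2}\right) = 47124 + 432 \left(-5 - \left(-1\right)^{2}\right) = 47124 + 432 \left(-5 - 1\right) = 47124 + 432 \left(-6\right) = 47124 - 2592 = 44532$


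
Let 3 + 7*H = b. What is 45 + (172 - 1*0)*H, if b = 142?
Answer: 24223/7 ≈ 3460.4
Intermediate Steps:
H = 139/7 (H = -3/7 + (⅐)*142 = -3/7 + 142/7 = 139/7 ≈ 19.857)
45 + (172 - 1*0)*H = 45 + (172 - 1*0)*(139/7) = 45 + (172 + 0)*(139/7) = 45 + 172*(139/7) = 45 + 23908/7 = 24223/7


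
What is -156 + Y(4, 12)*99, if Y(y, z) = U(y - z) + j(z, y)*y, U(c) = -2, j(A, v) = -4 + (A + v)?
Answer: 4398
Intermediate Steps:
j(A, v) = -4 + A + v
Y(y, z) = -2 + y*(-4 + y + z) (Y(y, z) = -2 + (-4 + z + y)*y = -2 + (-4 + y + z)*y = -2 + y*(-4 + y + z))
-156 + Y(4, 12)*99 = -156 + (-2 + 4*(-4 + 4 + 12))*99 = -156 + (-2 + 4*12)*99 = -156 + (-2 + 48)*99 = -156 + 46*99 = -156 + 4554 = 4398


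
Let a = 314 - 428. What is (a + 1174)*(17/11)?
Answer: 18020/11 ≈ 1638.2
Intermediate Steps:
a = -114
(a + 1174)*(17/11) = (-114 + 1174)*(17/11) = 1060*(17*(1/11)) = 1060*(17/11) = 18020/11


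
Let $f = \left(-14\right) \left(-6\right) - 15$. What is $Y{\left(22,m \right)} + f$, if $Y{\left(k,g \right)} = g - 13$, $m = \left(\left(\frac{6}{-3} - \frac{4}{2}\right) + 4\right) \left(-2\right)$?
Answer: $56$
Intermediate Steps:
$f = 69$ ($f = 84 - 15 = 69$)
$m = 0$ ($m = \left(\left(6 \left(- \frac{1}{3}\right) - 2\right) + 4\right) \left(-2\right) = \left(\left(-2 - 2\right) + 4\right) \left(-2\right) = \left(-4 + 4\right) \left(-2\right) = 0 \left(-2\right) = 0$)
$Y{\left(k,g \right)} = -13 + g$ ($Y{\left(k,g \right)} = g - 13 = -13 + g$)
$Y{\left(22,m \right)} + f = \left(-13 + 0\right) + 69 = -13 + 69 = 56$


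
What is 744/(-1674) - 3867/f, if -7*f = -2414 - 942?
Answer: -257045/30204 ≈ -8.5103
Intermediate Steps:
f = 3356/7 (f = -(-2414 - 942)/7 = -1/7*(-3356) = 3356/7 ≈ 479.43)
744/(-1674) - 3867/f = 744/(-1674) - 3867/3356/7 = 744*(-1/1674) - 3867*7/3356 = -4/9 - 27069/3356 = -257045/30204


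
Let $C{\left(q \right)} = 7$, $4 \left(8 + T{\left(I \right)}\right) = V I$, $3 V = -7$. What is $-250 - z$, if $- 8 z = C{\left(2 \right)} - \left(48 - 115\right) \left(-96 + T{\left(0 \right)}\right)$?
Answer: $- \frac{8961}{8} \approx -1120.1$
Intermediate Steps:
$V = - \frac{7}{3}$ ($V = \frac{1}{3} \left(-7\right) = - \frac{7}{3} \approx -2.3333$)
$T{\left(I \right)} = -8 - \frac{7 I}{12}$ ($T{\left(I \right)} = -8 + \frac{\left(- \frac{7}{3}\right) I}{4} = -8 - \frac{7 I}{12}$)
$z = \frac{6961}{8}$ ($z = - \frac{7 - \left(48 - 115\right) \left(-96 - 8\right)}{8} = - \frac{7 - - 67 \left(-96 + \left(-8 + 0\right)\right)}{8} = - \frac{7 - - 67 \left(-96 - 8\right)}{8} = - \frac{7 - \left(-67\right) \left(-104\right)}{8} = - \frac{7 - 6968}{8} = \left(- \frac{1}{8}\right) \left(-6961\right) = \frac{6961}{8} \approx 870.13$)
$-250 - z = -250 - \frac{6961}{8} = - \frac{8961}{8}$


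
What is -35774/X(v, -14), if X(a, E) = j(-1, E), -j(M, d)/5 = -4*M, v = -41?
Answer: 17887/10 ≈ 1788.7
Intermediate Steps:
j(M, d) = 20*M (j(M, d) = -(-20)*M = 20*M)
X(a, E) = -20 (X(a, E) = 20*(-1) = -20)
-35774/X(v, -14) = -35774/(-20) = -35774*(-1/20) = 17887/10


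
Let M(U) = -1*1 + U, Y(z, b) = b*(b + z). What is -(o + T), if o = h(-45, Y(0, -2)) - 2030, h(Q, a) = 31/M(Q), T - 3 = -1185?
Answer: 147783/46 ≈ 3212.7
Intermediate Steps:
T = -1182 (T = 3 - 1185 = -1182)
M(U) = -1 + U
h(Q, a) = 31/(-1 + Q)
o = -93411/46 (o = 31/(-1 - 45) - 2030 = 31/(-46) - 2030 = 31*(-1/46) - 2030 = -31/46 - 2030 = -93411/46 ≈ -2030.7)
-(o + T) = -(-93411/46 - 1182) = -1*(-147783/46) = 147783/46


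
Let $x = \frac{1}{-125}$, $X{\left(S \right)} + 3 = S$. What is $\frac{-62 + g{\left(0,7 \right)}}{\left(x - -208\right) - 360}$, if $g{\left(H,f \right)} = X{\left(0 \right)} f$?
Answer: $\frac{10375}{19001} \approx 0.54602$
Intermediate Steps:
$X{\left(S \right)} = -3 + S$
$x = - \frac{1}{125} \approx -0.008$
$g{\left(H,f \right)} = - 3 f$ ($g{\left(H,f \right)} = \left(-3 + 0\right) f = - 3 f$)
$\frac{-62 + g{\left(0,7 \right)}}{\left(x - -208\right) - 360} = \frac{-62 - 21}{\left(- \frac{1}{125} - -208\right) - 360} = \frac{-62 - 21}{\left(- \frac{1}{125} + 208\right) - 360} = - \frac{83}{\frac{25999}{125} - 360} = - \frac{83}{- \frac{19001}{125}} = \left(-83\right) \left(- \frac{125}{19001}\right) = \frac{10375}{19001}$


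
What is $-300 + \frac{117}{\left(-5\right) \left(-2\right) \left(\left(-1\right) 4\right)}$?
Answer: $- \frac{12117}{40} \approx -302.92$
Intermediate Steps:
$-300 + \frac{117}{\left(-5\right) \left(-2\right) \left(\left(-1\right) 4\right)} = -300 + \frac{117}{10 \left(-4\right)} = -300 + \frac{117}{-40} = -300 + 117 \left(- \frac{1}{40}\right) = -300 - \frac{117}{40} = - \frac{12117}{40}$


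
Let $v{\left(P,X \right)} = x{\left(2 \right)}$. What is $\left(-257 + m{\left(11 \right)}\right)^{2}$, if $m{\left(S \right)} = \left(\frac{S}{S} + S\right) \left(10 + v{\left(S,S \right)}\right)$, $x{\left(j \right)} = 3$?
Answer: $10201$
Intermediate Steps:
$v{\left(P,X \right)} = 3$
$m{\left(S \right)} = 13 + 13 S$ ($m{\left(S \right)} = \left(\frac{S}{S} + S\right) \left(10 + 3\right) = \left(1 + S\right) 13 = 13 + 13 S$)
$\left(-257 + m{\left(11 \right)}\right)^{2} = \left(-257 + \left(13 + 13 \cdot 11\right)\right)^{2} = \left(-257 + \left(13 + 143\right)\right)^{2} = \left(-257 + 156\right)^{2} = \left(-101\right)^{2} = 10201$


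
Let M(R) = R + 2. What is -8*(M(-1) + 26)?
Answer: -216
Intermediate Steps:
M(R) = 2 + R
-8*(M(-1) + 26) = -8*((2 - 1) + 26) = -8*(1 + 26) = -8*27 = -216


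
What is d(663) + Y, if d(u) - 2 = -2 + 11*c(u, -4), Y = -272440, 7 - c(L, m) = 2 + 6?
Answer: -272451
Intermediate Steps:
c(L, m) = -1 (c(L, m) = 7 - (2 + 6) = 7 - 1*8 = 7 - 8 = -1)
d(u) = -11 (d(u) = 2 + (-2 + 11*(-1)) = 2 + (-2 - 11) = 2 - 13 = -11)
d(663) + Y = -11 - 272440 = -272451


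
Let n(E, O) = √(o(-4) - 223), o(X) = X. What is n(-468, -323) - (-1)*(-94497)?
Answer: -94497 + I*√227 ≈ -94497.0 + 15.067*I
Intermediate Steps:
n(E, O) = I*√227 (n(E, O) = √(-4 - 223) = √(-227) = I*√227)
n(-468, -323) - (-1)*(-94497) = I*√227 - (-1)*(-94497) = I*√227 - 1*94497 = I*√227 - 94497 = -94497 + I*√227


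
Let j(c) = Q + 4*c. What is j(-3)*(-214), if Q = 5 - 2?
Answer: 1926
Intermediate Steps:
Q = 3
j(c) = 3 + 4*c
j(-3)*(-214) = (3 + 4*(-3))*(-214) = (3 - 12)*(-214) = -9*(-214) = 1926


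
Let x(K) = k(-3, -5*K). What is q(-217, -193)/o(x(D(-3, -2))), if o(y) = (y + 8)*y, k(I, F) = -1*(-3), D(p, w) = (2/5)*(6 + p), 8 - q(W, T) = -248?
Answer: 256/33 ≈ 7.7576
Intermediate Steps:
q(W, T) = 256 (q(W, T) = 8 - 1*(-248) = 8 + 248 = 256)
D(p, w) = 12/5 + 2*p/5 (D(p, w) = (2*(⅕))*(6 + p) = 2*(6 + p)/5 = 12/5 + 2*p/5)
k(I, F) = 3
x(K) = 3
o(y) = y*(8 + y) (o(y) = (8 + y)*y = y*(8 + y))
q(-217, -193)/o(x(D(-3, -2))) = 256/((3*(8 + 3))) = 256/((3*11)) = 256/33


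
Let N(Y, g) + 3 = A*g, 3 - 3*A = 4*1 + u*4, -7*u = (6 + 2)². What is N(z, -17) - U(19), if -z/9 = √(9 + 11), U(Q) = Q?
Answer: -1565/7 ≈ -223.57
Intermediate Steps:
u = -64/7 (u = -(6 + 2)²/7 = -⅐*8² = -⅐*64 = -64/7 ≈ -9.1429)
A = 83/7 (A = 1 - (4*1 - 64/7*4)/3 = 1 - (4 - 256/7)/3 = 1 - ⅓*(-228/7) = 1 + 76/7 = 83/7 ≈ 11.857)
z = -18*√5 (z = -9*√(9 + 11) = -18*√5 ≈ -40.249)
N(Y, g) = -3 + 83*g/7
N(z, -17) - U(19) = (-3 + (83/7)*(-17)) - 1*19 = (-3 - 1411/7) - 19 = -1432/7 - 19 = -1565/7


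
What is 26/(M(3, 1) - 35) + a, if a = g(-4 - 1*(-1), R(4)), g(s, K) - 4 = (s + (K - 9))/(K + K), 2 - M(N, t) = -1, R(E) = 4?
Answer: 35/16 ≈ 2.1875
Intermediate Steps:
M(N, t) = 3 (M(N, t) = 2 - 1*(-1) = 2 + 1 = 3)
g(s, K) = 4 + (-9 + K + s)/(2*K) (g(s, K) = 4 + (s + (K - 9))/(K + K) = 4 + (s + (-9 + K))/((2*K)) = 4 + (-9 + K + s)*(1/(2*K)) = 4 + (-9 + K + s)/(2*K))
a = 3 (a = (1/2)*(-9 + (-4 - 1*(-1)) + 9*4)/4 = (1/2)*(1/4)*(-9 + (-4 + 1) + 36) = (1/2)*(1/4)*(-9 - 3 + 36) = (1/2)*(1/4)*24 = 3)
26/(M(3, 1) - 35) + a = 26/(3 - 35) + 3 = 26/(-32) + 3 = -1/32*26 + 3 = -13/16 + 3 = 35/16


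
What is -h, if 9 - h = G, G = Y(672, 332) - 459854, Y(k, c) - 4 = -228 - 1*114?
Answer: -460201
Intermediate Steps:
Y(k, c) = -338 (Y(k, c) = 4 + (-228 - 1*114) = 4 + (-228 - 114) = 4 - 342 = -338)
G = -460192 (G = -338 - 459854 = -460192)
h = 460201 (h = 9 - 1*(-460192) = 9 + 460192 = 460201)
-h = -1*460201 = -460201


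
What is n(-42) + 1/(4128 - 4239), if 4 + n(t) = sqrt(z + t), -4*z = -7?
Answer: -445/111 + I*sqrt(161)/2 ≈ -4.009 + 6.3443*I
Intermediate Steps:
z = 7/4 (z = -1/4*(-7) = 7/4 ≈ 1.7500)
n(t) = -4 + sqrt(7/4 + t)
n(-42) + 1/(4128 - 4239) = (-4 + sqrt(7 + 4*(-42))/2) + 1/(4128 - 4239) = (-4 + sqrt(7 - 168)/2) + 1/(-111) = (-4 + sqrt(-161)/2) - 1/111 = (-4 + (I*sqrt(161))/2) - 1/111 = (-4 + I*sqrt(161)/2) - 1/111 = -445/111 + I*sqrt(161)/2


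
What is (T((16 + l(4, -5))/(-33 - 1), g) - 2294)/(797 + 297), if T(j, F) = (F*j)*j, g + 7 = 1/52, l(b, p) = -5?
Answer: -137940851/65762528 ≈ -2.0976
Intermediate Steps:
g = -363/52 (g = -7 + 1/52 = -363/52 ≈ -6.9808)
T(j, F) = F*j²
(T((16 + l(4, -5))/(-33 - 1), g) - 2294)/(797 + 297) = (-363*(16 - 5)²/(-33 - 1)²/52 - 2294)/(797 + 297) = (-363*(11/(-34))²/52 - 2294)/1094 = (-363*(11*(-1/34))²/52 - 2294)*(1/1094) = (-363*(-11/34)²/52 - 2294)*(1/1094) = (-363/52*121/1156 - 2294)*(1/1094) = (-43923/60112 - 2294)*(1/1094) = -137940851/60112*1/1094 = -137940851/65762528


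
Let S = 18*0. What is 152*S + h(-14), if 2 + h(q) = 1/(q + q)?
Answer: -57/28 ≈ -2.0357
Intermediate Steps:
h(q) = -2 + 1/(2*q) (h(q) = -2 + 1/(q + q) = -2 + 1/(2*q))
S = 0
152*S + h(-14) = 152*0 + (-2 + (½)/(-14)) = 0 + (-2 + (½)*(-1/14)) = 0 + (-2 - 1/28) = 0 - 57/28 = -57/28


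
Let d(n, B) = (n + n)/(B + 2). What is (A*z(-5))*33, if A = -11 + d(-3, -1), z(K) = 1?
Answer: -561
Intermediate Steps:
d(n, B) = 2*n/(2 + B) (d(n, B) = (2*n)/(2 + B) = 2*n/(2 + B))
A = -17 (A = -11 + 2*(-3)/(2 - 1) = -11 + 2*(-3)/1 = -11 + 2*(-3)*1 = -11 - 6 = -17)
(A*z(-5))*33 = -17*1*33 = -17*33 = -561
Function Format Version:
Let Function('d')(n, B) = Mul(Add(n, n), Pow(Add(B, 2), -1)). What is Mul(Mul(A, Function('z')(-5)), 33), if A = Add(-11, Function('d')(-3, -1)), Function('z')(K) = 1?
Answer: -561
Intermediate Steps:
Function('d')(n, B) = Mul(2, n, Pow(Add(2, B), -1)) (Function('d')(n, B) = Mul(Mul(2, n), Pow(Add(2, B), -1)) = Mul(2, n, Pow(Add(2, B), -1)))
A = -17 (A = Add(-11, Mul(2, -3, Pow(Add(2, -1), -1))) = Add(-11, Mul(2, -3, Pow(1, -1))) = Add(-11, Mul(2, -3, 1)) = Add(-11, -6) = -17)
Mul(Mul(A, Function('z')(-5)), 33) = Mul(Mul(-17, 1), 33) = Mul(-17, 33) = -561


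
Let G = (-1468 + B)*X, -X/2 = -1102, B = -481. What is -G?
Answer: 4295596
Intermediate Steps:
X = 2204 (X = -2*(-1102) = 2204)
G = -4295596 (G = (-1468 - 481)*2204 = -1949*2204 = -4295596)
-G = -1*(-4295596) = 4295596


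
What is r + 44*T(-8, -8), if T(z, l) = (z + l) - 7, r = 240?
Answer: -772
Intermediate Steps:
T(z, l) = -7 + l + z (T(z, l) = (l + z) - 7 = -7 + l + z)
r + 44*T(-8, -8) = 240 + 44*(-7 - 8 - 8) = 240 + 44*(-23) = 240 - 1012 = -772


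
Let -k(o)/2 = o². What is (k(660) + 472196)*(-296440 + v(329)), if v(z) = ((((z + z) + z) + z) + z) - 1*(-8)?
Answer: 117621192148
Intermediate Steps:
k(o) = -2*o²
v(z) = 8 + 5*z (v(z) = (((2*z + z) + z) + z) + 8 = ((3*z + z) + z) + 8 = (4*z + z) + 8 = 5*z + 8 = 8 + 5*z)
(k(660) + 472196)*(-296440 + v(329)) = (-2*660² + 472196)*(-296440 + (8 + 5*329)) = (-2*435600 + 472196)*(-296440 + (8 + 1645)) = (-871200 + 472196)*(-296440 + 1653) = -399004*(-294787) = 117621192148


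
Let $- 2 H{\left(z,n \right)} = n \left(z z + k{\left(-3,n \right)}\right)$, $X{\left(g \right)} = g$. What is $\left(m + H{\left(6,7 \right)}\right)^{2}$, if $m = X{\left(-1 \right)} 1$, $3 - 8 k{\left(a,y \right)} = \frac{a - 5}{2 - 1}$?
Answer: $\frac{4447881}{256} \approx 17375.0$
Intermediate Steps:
$k{\left(a,y \right)} = 1 - \frac{a}{8}$ ($k{\left(a,y \right)} = \frac{3}{8} - \frac{\left(a - 5\right) \frac{1}{2 - 1}}{8} = \frac{3}{8} - \frac{\left(-5 + a\right) 1^{-1}}{8} = \frac{3}{8} - \frac{\left(-5 + a\right) 1}{8} = \frac{3}{8} - \frac{-5 + a}{8} = \frac{3}{8} - \left(- \frac{5}{8} + \frac{a}{8}\right) = 1 - \frac{a}{8}$)
$m = -1$ ($m = \left(-1\right) 1 = -1$)
$H{\left(z,n \right)} = - \frac{n \left(\frac{11}{8} + z^{2}\right)}{2}$ ($H{\left(z,n \right)} = - \frac{n \left(z z + \left(1 - - \frac{3}{8}\right)\right)}{2} = - \frac{n \left(z^{2} + \left(1 + \frac{3}{8}\right)\right)}{2} = - \frac{n \left(z^{2} + \frac{11}{8}\right)}{2} = - \frac{n \left(\frac{11}{8} + z^{2}\right)}{2}$)
$\left(m + H{\left(6,7 \right)}\right)^{2} = \left(-1 - \frac{7 \left(11 + 8 \cdot 6^{2}\right)}{16}\right)^{2} = \left(-1 - \frac{7 \left(11 + 8 \cdot 36\right)}{16}\right)^{2} = \left(-1 - \frac{7 \left(11 + 288\right)}{16}\right)^{2} = \left(-1 - \frac{7}{16} \cdot 299\right)^{2} = \left(-1 - \frac{2093}{16}\right)^{2} = \left(- \frac{2109}{16}\right)^{2} = \frac{4447881}{256}$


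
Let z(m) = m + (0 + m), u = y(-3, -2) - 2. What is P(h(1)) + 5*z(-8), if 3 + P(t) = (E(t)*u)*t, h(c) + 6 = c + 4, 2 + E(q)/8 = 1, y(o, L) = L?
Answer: -115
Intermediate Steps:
E(q) = -8 (E(q) = -16 + 8*1 = -16 + 8 = -8)
u = -4 (u = -2 - 2 = -4)
h(c) = -2 + c (h(c) = -6 + (c + 4) = -6 + (4 + c) = -2 + c)
z(m) = 2*m (z(m) = m + m = 2*m)
P(t) = -3 + 32*t (P(t) = -3 + (-8*(-4))*t = -3 + 32*t)
P(h(1)) + 5*z(-8) = (-3 + 32*(-2 + 1)) + 5*(2*(-8)) = (-3 + 32*(-1)) + 5*(-16) = (-3 - 32) - 80 = -35 - 80 = -115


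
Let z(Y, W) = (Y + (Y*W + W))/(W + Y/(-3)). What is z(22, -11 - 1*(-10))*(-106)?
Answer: -318/25 ≈ -12.720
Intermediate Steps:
z(Y, W) = (W + Y + W*Y)/(W - Y/3) (z(Y, W) = (Y + (W*Y + W))/(W + Y*(-⅓)) = (Y + (W + W*Y))/(W - Y/3) = (W + Y + W*Y)/(W - Y/3))
z(22, -11 - 1*(-10))*(-106) = (3*((-11 - 1*(-10)) + 22 + (-11 - 1*(-10))*22)/(-1*22 + 3*(-11 - 1*(-10))))*(-106) = (3*((-11 + 10) + 22 + (-11 + 10)*22)/(-22 + 3*(-11 + 10)))*(-106) = (3*(-1 + 22 - 1*22)/(-22 + 3*(-1)))*(-106) = (3*(-1 + 22 - 22)/(-22 - 3))*(-106) = (3*(-1)/(-25))*(-106) = (3*(-1/25)*(-1))*(-106) = (3/25)*(-106) = -318/25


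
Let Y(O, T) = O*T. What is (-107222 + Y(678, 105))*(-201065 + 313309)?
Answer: -4044375808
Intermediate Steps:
(-107222 + Y(678, 105))*(-201065 + 313309) = (-107222 + 678*105)*(-201065 + 313309) = (-107222 + 71190)*112244 = -36032*112244 = -4044375808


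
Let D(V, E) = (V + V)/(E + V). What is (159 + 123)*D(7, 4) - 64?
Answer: 3244/11 ≈ 294.91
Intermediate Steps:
D(V, E) = 2*V/(E + V) (D(V, E) = (2*V)/(E + V) = 2*V/(E + V))
(159 + 123)*D(7, 4) - 64 = (159 + 123)*(2*7/(4 + 7)) - 64 = 282*(2*7/11) - 64 = 282*(2*7*(1/11)) - 64 = 282*(14/11) - 64 = 3948/11 - 64 = 3244/11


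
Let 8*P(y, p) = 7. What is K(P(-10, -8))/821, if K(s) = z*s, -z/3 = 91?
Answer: -1911/6568 ≈ -0.29096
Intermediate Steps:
z = -273 (z = -3*91 = -273)
P(y, p) = 7/8 (P(y, p) = (⅛)*7 = 7/8)
K(s) = -273*s
K(P(-10, -8))/821 = -273*7/8/821 = -1911/8*1/821 = -1911/6568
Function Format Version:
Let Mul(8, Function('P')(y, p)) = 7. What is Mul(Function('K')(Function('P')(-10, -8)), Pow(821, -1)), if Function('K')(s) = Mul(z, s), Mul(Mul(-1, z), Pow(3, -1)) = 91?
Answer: Rational(-1911, 6568) ≈ -0.29096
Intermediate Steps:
z = -273 (z = Mul(-3, 91) = -273)
Function('P')(y, p) = Rational(7, 8) (Function('P')(y, p) = Mul(Rational(1, 8), 7) = Rational(7, 8))
Function('K')(s) = Mul(-273, s)
Mul(Function('K')(Function('P')(-10, -8)), Pow(821, -1)) = Mul(Mul(-273, Rational(7, 8)), Pow(821, -1)) = Mul(Rational(-1911, 8), Rational(1, 821)) = Rational(-1911, 6568)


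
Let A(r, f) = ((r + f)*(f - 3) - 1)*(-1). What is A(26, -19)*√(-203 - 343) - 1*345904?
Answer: -345904 + 155*I*√546 ≈ -3.459e+5 + 3621.8*I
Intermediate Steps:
A(r, f) = 1 - (-3 + f)*(f + r) (A(r, f) = ((f + r)*(-3 + f) - 1)*(-1) = ((-3 + f)*(f + r) - 1)*(-1) = (-1 + (-3 + f)*(f + r))*(-1) = 1 - (-3 + f)*(f + r))
A(26, -19)*√(-203 - 343) - 1*345904 = (1 - 1*(-19)² + 3*(-19) + 3*26 - 1*(-19)*26)*√(-203 - 343) - 1*345904 = (1 - 1*361 - 57 + 78 + 494)*√(-546) - 345904 = (1 - 361 - 57 + 78 + 494)*(I*√546) - 345904 = 155*(I*√546) - 345904 = 155*I*√546 - 345904 = -345904 + 155*I*√546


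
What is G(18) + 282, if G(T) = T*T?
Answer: 606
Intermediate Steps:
G(T) = T**2
G(18) + 282 = 18**2 + 282 = 324 + 282 = 606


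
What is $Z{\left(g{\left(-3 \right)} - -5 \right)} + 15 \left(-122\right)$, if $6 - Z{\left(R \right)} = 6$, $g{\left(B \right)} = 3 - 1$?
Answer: $-1830$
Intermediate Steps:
$g{\left(B \right)} = 2$
$Z{\left(R \right)} = 0$ ($Z{\left(R \right)} = 6 - 6 = 0$)
$Z{\left(g{\left(-3 \right)} - -5 \right)} + 15 \left(-122\right) = 0 + 15 \left(-122\right) = 0 - 1830 = -1830$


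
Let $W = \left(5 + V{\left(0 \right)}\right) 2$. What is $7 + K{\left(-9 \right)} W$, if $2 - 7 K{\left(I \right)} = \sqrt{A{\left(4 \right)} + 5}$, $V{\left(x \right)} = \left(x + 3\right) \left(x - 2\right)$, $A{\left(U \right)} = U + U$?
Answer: $\frac{45}{7} + \frac{2 \sqrt{13}}{7} \approx 7.4587$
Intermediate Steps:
$A{\left(U \right)} = 2 U$
$V{\left(x \right)} = \left(-2 + x\right) \left(3 + x\right)$ ($V{\left(x \right)} = \left(3 + x\right) \left(-2 + x\right) = \left(-2 + x\right) \left(3 + x\right)$)
$W = -2$ ($W = \left(5 + \left(-6 + 0 + 0^{2}\right)\right) 2 = \left(5 + \left(-6 + 0 + 0\right)\right) 2 = \left(5 - 6\right) 2 = \left(-1\right) 2 = -2$)
$K{\left(I \right)} = \frac{2}{7} - \frac{\sqrt{13}}{7}$ ($K{\left(I \right)} = \frac{2}{7} - \frac{\sqrt{2 \cdot 4 + 5}}{7} = \frac{2}{7} - \frac{\sqrt{8 + 5}}{7} = \frac{2}{7} - \frac{\sqrt{13}}{7}$)
$7 + K{\left(-9 \right)} W = 7 + \left(\frac{2}{7} - \frac{\sqrt{13}}{7}\right) \left(-2\right) = 7 - \left(\frac{4}{7} - \frac{2 \sqrt{13}}{7}\right) = \frac{45}{7} + \frac{2 \sqrt{13}}{7}$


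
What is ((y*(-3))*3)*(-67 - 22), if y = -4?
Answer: -3204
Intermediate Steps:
((y*(-3))*3)*(-67 - 22) = (-4*(-3)*3)*(-67 - 22) = (12*3)*(-89) = 36*(-89) = -3204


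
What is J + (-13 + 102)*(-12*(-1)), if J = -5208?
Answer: -4140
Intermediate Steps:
J + (-13 + 102)*(-12*(-1)) = -5208 + (-13 + 102)*(-12*(-1)) = -5208 + 89*12 = -5208 + 1068 = -4140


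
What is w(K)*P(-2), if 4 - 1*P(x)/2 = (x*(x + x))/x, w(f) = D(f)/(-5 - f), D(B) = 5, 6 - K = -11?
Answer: -40/11 ≈ -3.6364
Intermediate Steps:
K = 17 (K = 6 - 1*(-11) = 6 + 11 = 17)
w(f) = 5/(-5 - f)
P(x) = 8 - 4*x (P(x) = 8 - 2*x*(x + x)/x = 8 - 2*x*(2*x)/x = 8 - 2*2*x**2/x = 8 - 4*x)
w(K)*P(-2) = (-5/(5 + 17))*(8 - 4*(-2)) = (-5/22)*(8 + 8) = -5*1/22*16 = -5/22*16 = -40/11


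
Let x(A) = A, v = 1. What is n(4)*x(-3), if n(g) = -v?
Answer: 3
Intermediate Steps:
n(g) = -1 (n(g) = -1*1 = -1)
n(4)*x(-3) = -1*(-3) = 3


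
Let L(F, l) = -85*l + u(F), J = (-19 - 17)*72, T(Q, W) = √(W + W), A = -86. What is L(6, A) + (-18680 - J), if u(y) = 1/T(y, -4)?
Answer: -8778 - I*√2/4 ≈ -8778.0 - 0.35355*I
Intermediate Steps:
T(Q, W) = √2*√W (T(Q, W) = √(2*W) = √2*√W)
J = -2592 (J = -36*72 = -2592)
u(y) = -I*√2/4 (u(y) = 1/(√2*√(-4)) = 1/(√2*(2*I)) = 1/(2*I*√2) = -I*√2/4)
L(F, l) = -85*l - I*√2/4
L(6, A) + (-18680 - J) = (-85*(-86) - I*√2/4) + (-18680 - 1*(-2592)) = (7310 - I*√2/4) + (-18680 + 2592) = (7310 - I*√2/4) - 16088 = -8778 - I*√2/4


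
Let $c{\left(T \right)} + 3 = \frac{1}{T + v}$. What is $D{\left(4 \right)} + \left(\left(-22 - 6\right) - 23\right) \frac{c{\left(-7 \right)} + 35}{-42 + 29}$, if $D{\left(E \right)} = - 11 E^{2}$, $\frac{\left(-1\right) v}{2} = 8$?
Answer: $- \frac{15139}{299} \approx -50.632$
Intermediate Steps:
$v = -16$ ($v = \left(-2\right) 8 = -16$)
$c{\left(T \right)} = -3 + \frac{1}{-16 + T}$ ($c{\left(T \right)} = -3 + \frac{1}{T - 16} = -3 + \frac{1}{-16 + T}$)
$D{\left(4 \right)} + \left(\left(-22 - 6\right) - 23\right) \frac{c{\left(-7 \right)} + 35}{-42 + 29} = - 11 \cdot 4^{2} + \left(\left(-22 - 6\right) - 23\right) \frac{\frac{49 - -21}{-16 - 7} + 35}{-42 + 29} = \left(-11\right) 16 + \left(-28 - 23\right) \frac{\frac{49 + 21}{-23} + 35}{-13} = -176 - 51 \left(\left(- \frac{1}{23}\right) 70 + 35\right) \left(- \frac{1}{13}\right) = -176 - 51 \left(- \frac{70}{23} + 35\right) \left(- \frac{1}{13}\right) = -176 - 51 \cdot \frac{735}{23} \left(- \frac{1}{13}\right) = -176 - - \frac{37485}{299} = -176 + \frac{37485}{299} = - \frac{15139}{299}$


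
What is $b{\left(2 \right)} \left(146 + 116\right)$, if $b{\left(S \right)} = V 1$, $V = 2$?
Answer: $524$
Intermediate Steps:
$b{\left(S \right)} = 2$ ($b{\left(S \right)} = 2 \cdot 1 = 2$)
$b{\left(2 \right)} \left(146 + 116\right) = 2 \left(146 + 116\right) = 2 \cdot 262 = 524$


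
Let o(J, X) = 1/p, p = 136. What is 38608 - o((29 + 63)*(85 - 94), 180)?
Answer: 5250687/136 ≈ 38608.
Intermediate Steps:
o(J, X) = 1/136
38608 - o((29 + 63)*(85 - 94), 180) = 38608 - 1*1/136 = 38608 - 1/136 = 5250687/136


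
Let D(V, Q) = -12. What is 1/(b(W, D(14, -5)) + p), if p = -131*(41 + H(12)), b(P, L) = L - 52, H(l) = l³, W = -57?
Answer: -1/231803 ≈ -4.3140e-6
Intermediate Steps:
b(P, L) = -52 + L
p = -231739 (p = -131*(41 + 12³) = -131*(41 + 1728) = -131*1769 = -231739)
1/(b(W, D(14, -5)) + p) = 1/((-52 - 12) - 231739) = 1/(-64 - 231739) = 1/(-231803) = -1/231803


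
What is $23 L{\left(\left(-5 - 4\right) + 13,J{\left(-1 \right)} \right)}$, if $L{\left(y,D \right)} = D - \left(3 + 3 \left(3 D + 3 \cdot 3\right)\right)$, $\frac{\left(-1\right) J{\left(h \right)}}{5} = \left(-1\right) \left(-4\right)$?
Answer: $2990$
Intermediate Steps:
$J{\left(h \right)} = -20$ ($J{\left(h \right)} = - 5 \left(\left(-1\right) \left(-4\right)\right) = \left(-5\right) 4 = -20$)
$L{\left(y,D \right)} = -30 - 8 D$ ($L{\left(y,D \right)} = D - \left(3 + 3 \left(3 D + 9\right)\right) = D - \left(3 + 3 \left(9 + 3 D\right)\right) = D - \left(30 + 9 D\right) = -30 - 8 D$)
$23 L{\left(\left(-5 - 4\right) + 13,J{\left(-1 \right)} \right)} = 23 \left(-30 - -160\right) = 23 \left(-30 + 160\right) = 23 \cdot 130 = 2990$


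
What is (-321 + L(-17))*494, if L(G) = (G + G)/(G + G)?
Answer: -158080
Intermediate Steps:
L(G) = 1 (L(G) = (2*G)/((2*G)) = (2*G)*(1/(2*G)) = 1)
(-321 + L(-17))*494 = (-321 + 1)*494 = -320*494 = -158080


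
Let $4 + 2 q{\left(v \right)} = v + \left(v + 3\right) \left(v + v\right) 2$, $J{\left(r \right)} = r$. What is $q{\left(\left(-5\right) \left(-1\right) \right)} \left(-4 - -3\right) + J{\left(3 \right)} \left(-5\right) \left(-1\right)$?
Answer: $- \frac{131}{2} \approx -65.5$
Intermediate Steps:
$q{\left(v \right)} = -2 + \frac{v}{2} + 2 v \left(3 + v\right)$ ($q{\left(v \right)} = -2 + \frac{v + \left(v + 3\right) \left(v + v\right) 2}{2} = -2 + \frac{v + \left(3 + v\right) 2 v 2}{2} = -2 + \frac{v + 2 v \left(3 + v\right) 2}{2} = -2 + \frac{v + 4 v \left(3 + v\right)}{2} = -2 + \left(\frac{v}{2} + 2 v \left(3 + v\right)\right) = -2 + \frac{v}{2} + 2 v \left(3 + v\right)$)
$q{\left(\left(-5\right) \left(-1\right) \right)} \left(-4 - -3\right) + J{\left(3 \right)} \left(-5\right) \left(-1\right) = \left(-2 + 2 \left(\left(-5\right) \left(-1\right)\right)^{2} + \frac{13 \left(\left(-5\right) \left(-1\right)\right)}{2}\right) \left(-4 - -3\right) + 3 \left(-5\right) \left(-1\right) = \left(-2 + 2 \cdot 5^{2} + \frac{13}{2} \cdot 5\right) \left(-4 + 3\right) - -15 = \left(-2 + 2 \cdot 25 + \frac{65}{2}\right) \left(-1\right) + 15 = \left(-2 + 50 + \frac{65}{2}\right) \left(-1\right) + 15 = \frac{161}{2} \left(-1\right) + 15 = - \frac{161}{2} + 15 = - \frac{131}{2}$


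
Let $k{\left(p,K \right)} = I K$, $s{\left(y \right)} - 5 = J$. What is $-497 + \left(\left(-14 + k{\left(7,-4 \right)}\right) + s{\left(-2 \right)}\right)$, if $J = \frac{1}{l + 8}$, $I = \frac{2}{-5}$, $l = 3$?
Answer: $- \frac{27737}{55} \approx -504.31$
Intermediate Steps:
$I = - \frac{2}{5}$ ($I = 2 \left(- \frac{1}{5}\right) = - \frac{2}{5} \approx -0.4$)
$J = \frac{1}{11}$ ($J = \frac{1}{3 + 8} = \frac{1}{11} \approx 0.090909$)
$s{\left(y \right)} = \frac{56}{11}$ ($s{\left(y \right)} = 5 + \frac{1}{11} = \frac{56}{11}$)
$k{\left(p,K \right)} = - \frac{2 K}{5}$
$-497 + \left(\left(-14 + k{\left(7,-4 \right)}\right) + s{\left(-2 \right)}\right) = -497 + \left(\left(-14 - - \frac{8}{5}\right) + \frac{56}{11}\right) = -497 + \left(\left(-14 + \frac{8}{5}\right) + \frac{56}{11}\right) = -497 + \left(- \frac{62}{5} + \frac{56}{11}\right) = -497 - \frac{402}{55} = - \frac{27737}{55}$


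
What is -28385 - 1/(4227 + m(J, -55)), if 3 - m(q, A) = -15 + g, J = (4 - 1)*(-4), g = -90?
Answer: -123048976/4335 ≈ -28385.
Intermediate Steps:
J = -12 (J = 3*(-4) = -12)
m(q, A) = 108 (m(q, A) = 3 - (-15 - 90) = 3 - 1*(-105) = 3 + 105 = 108)
-28385 - 1/(4227 + m(J, -55)) = -28385 - 1/(4227 + 108) = -28385 - 1/4335 = -123048976/4335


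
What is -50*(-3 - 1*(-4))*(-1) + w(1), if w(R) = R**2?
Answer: 51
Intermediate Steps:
-50*(-3 - 1*(-4))*(-1) + w(1) = -50*(-3 - 1*(-4))*(-1) + 1**2 = -50*(-3 + 4)*(-1) + 1 = -50*(-1) + 1 = 50 + 1 = 51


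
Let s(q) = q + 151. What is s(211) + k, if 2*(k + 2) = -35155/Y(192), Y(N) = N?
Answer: 103085/384 ≈ 268.45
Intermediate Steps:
s(q) = 151 + q
k = -35923/384 (k = -2 + (-35155/192)/2 = -2 + (-35155*1/192)/2 = -2 + (½)*(-35155/192) = -2 - 35155/384 = -35923/384 ≈ -93.549)
s(211) + k = (151 + 211) - 35923/384 = 362 - 35923/384 = 103085/384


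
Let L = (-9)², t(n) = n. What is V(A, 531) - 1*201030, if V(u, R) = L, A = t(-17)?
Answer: -200949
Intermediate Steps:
A = -17
L = 81
V(u, R) = 81
V(A, 531) - 1*201030 = 81 - 1*201030 = 81 - 201030 = -200949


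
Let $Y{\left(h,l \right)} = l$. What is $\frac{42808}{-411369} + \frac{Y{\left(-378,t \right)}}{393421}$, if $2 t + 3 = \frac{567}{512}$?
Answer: $- \frac{2463737481799}{23675056032768} \approx -0.10406$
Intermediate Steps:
$t = - \frac{969}{1024}$ ($t = - \frac{3}{2} + \frac{567 \cdot \frac{1}{512}}{2} = - \frac{3}{2} + \frac{1}{2} \cdot \frac{567}{512} = - \frac{3}{2} + \frac{567}{1024} = - \frac{969}{1024} \approx -0.94629$)
$\frac{42808}{-411369} + \frac{Y{\left(-378,t \right)}}{393421} = \frac{42808}{-411369} - \frac{969}{1024 \cdot 393421} = 42808 \left(- \frac{1}{411369}\right) - \frac{969}{402863104} = - \frac{42808}{411369} - \frac{969}{402863104} = - \frac{2463737481799}{23675056032768}$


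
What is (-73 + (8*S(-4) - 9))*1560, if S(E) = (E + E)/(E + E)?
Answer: -115440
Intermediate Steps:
S(E) = 1 (S(E) = (2*E)/((2*E)) = (2*E)*(1/(2*E)) = 1)
(-73 + (8*S(-4) - 9))*1560 = (-73 + (8*1 - 9))*1560 = (-73 + (8 - 9))*1560 = (-73 - 1)*1560 = -74*1560 = -115440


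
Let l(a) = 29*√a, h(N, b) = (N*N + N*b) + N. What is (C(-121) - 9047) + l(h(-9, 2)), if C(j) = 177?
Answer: -8870 + 87*√6 ≈ -8656.9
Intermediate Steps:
h(N, b) = N + N² + N*b (h(N, b) = (N² + N*b) + N = N + N² + N*b)
(C(-121) - 9047) + l(h(-9, 2)) = (177 - 9047) + 29*√(-9*(1 - 9 + 2)) = -8870 + 29*√(-9*(-6)) = -8870 + 29*√54 = -8870 + 29*(3*√6) = -8870 + 87*√6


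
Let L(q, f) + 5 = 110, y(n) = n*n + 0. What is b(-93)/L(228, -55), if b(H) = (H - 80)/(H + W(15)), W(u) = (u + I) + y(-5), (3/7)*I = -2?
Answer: 1/35 ≈ 0.028571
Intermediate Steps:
y(n) = n**2 (y(n) = n**2 + 0 = n**2)
I = -14/3 (I = (7/3)*(-2) = -14/3 ≈ -4.6667)
L(q, f) = 105 (L(q, f) = -5 + 110 = 105)
W(u) = 61/3 + u (W(u) = (u - 14/3) + (-5)**2 = (-14/3 + u) + 25 = 61/3 + u)
b(H) = (-80 + H)/(106/3 + H) (b(H) = (H - 80)/(H + (61/3 + 15)) = (-80 + H)/(H + 106/3) = (-80 + H)/(106/3 + H))
b(-93)/L(228, -55) = (3*(-80 - 93)/(106 + 3*(-93)))/105 = (3*(-173)/(106 - 279))*(1/105) = (3*(-173)/(-173))*(1/105) = (3*(-1/173)*(-173))*(1/105) = 3*(1/105) = 1/35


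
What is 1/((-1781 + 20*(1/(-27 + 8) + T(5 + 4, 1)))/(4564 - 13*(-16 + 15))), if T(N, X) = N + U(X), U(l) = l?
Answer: -86963/30059 ≈ -2.8931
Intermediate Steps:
T(N, X) = N + X
1/((-1781 + 20*(1/(-27 + 8) + T(5 + 4, 1)))/(4564 - 13*(-16 + 15))) = 1/((-1781 + 20*(1/(-27 + 8) + ((5 + 4) + 1)))/(4564 - 13*(-16 + 15))) = 1/((-1781 + 20*(1/(-19) + (9 + 1)))/(4564 - 13*(-1))) = 1/((-1781 + 20*(-1/19 + 10))/(4564 + 13)) = 1/((-1781 + 20*(189/19))/4577) = 1/((-1781 + 3780/19)*(1/4577)) = 1/(-30059/19*1/4577) = 1/(-30059/86963) = -86963/30059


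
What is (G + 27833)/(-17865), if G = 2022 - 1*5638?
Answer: -61/45 ≈ -1.3556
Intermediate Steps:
G = -3616 (G = 2022 - 5638 = -3616)
(G + 27833)/(-17865) = (-3616 + 27833)/(-17865) = 24217*(-1/17865) = -61/45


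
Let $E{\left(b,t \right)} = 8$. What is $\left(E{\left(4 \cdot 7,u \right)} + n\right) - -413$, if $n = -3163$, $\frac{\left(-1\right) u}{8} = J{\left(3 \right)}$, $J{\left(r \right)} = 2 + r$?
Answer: $-2742$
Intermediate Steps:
$u = -40$ ($u = - 8 \left(2 + 3\right) = \left(-8\right) 5 = -40$)
$\left(E{\left(4 \cdot 7,u \right)} + n\right) - -413 = \left(8 - 3163\right) - -413 = -3155 + \left(442 - 29\right) = -3155 + 413 = -2742$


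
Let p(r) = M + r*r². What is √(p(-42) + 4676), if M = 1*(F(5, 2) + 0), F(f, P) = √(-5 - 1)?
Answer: √(-69412 + I*√6) ≈ 0.005 + 263.46*I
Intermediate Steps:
F(f, P) = I*√6 (F(f, P) = √(-6) = I*√6)
M = I*√6 (M = 1*(I*√6 + 0) = 1*(I*√6) = I*√6 ≈ 2.4495*I)
p(r) = r³ + I*√6 (p(r) = I*√6 + r*r² = I*√6 + r³ = r³ + I*√6)
√(p(-42) + 4676) = √(((-42)³ + I*√6) + 4676) = √((-74088 + I*√6) + 4676) = √(-69412 + I*√6)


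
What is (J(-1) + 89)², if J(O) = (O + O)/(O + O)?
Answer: 8100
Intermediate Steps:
J(O) = 1 (J(O) = (2*O)/((2*O)) = (2*O)*(1/(2*O)) = 1)
(J(-1) + 89)² = (1 + 89)² = 90² = 8100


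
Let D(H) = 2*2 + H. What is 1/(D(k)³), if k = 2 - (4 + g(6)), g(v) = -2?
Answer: 1/64 ≈ 0.015625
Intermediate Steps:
k = 0 (k = 2 - (4 - 2) = 2 - 1*2 = 2 - 2 = 0)
D(H) = 4 + H
1/(D(k)³) = 1/((4 + 0)³) = 1/(4³) = 1/64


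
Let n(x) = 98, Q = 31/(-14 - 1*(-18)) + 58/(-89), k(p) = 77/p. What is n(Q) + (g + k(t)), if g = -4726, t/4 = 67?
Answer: -1240227/268 ≈ -4627.7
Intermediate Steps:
t = 268 (t = 4*67 = 268)
Q = 2527/356 (Q = 31/(-14 + 18) + 58*(-1/89) = 31/4 - 58/89 = 2527/356 ≈ 7.0983)
n(Q) + (g + k(t)) = 98 + (-4726 + 77/268) = 98 - 1266491/268 = -1240227/268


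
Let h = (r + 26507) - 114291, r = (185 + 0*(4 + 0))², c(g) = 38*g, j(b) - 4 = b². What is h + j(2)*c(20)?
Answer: -47479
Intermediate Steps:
j(b) = 4 + b²
r = 34225 (r = (185 + 0*4)² = (185 + 0)² = 185² = 34225)
h = -53559 (h = (34225 + 26507) - 114291 = 60732 - 114291 = -53559)
h + j(2)*c(20) = -53559 + (4 + 2²)*(38*20) = -53559 + (4 + 4)*760 = -53559 + 8*760 = -53559 + 6080 = -47479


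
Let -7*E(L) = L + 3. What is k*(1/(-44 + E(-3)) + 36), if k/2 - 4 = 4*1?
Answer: 6332/11 ≈ 575.64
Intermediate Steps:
E(L) = -3/7 - L/7 (E(L) = -(L + 3)/7 = -(3 + L)/7 = -3/7 - L/7)
k = 16 (k = 8 + 2*(4*1) = 8 + 2*4 = 8 + 8 = 16)
k*(1/(-44 + E(-3)) + 36) = 16*(1/(-44 + (-3/7 - ⅐*(-3))) + 36) = 16*(1/(-44 + (-3/7 + 3/7)) + 36) = 16*(1/(-44 + 0) + 36) = 16*(1/(-44) + 36) = 16*(-1/44 + 36) = 16*(1583/44) = 6332/11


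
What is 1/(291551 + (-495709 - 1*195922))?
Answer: -1/400080 ≈ -2.4995e-6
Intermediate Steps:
1/(291551 + (-495709 - 1*195922)) = 1/(291551 + (-495709 - 195922)) = 1/(291551 - 691631) = 1/(-400080) = -1/400080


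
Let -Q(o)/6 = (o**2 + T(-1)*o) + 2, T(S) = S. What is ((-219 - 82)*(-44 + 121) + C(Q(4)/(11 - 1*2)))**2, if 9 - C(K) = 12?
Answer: 537312400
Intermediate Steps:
Q(o) = -12 - 6*o**2 + 6*o (Q(o) = -6*((o**2 - o) + 2) = -6*(2 + o**2 - o) = -12 - 6*o**2 + 6*o)
C(K) = -3 (C(K) = 9 - 1*12 = 9 - 12 = -3)
((-219 - 82)*(-44 + 121) + C(Q(4)/(11 - 1*2)))**2 = ((-219 - 82)*(-44 + 121) - 3)**2 = (-301*77 - 3)**2 = (-23177 - 3)**2 = (-23180)**2 = 537312400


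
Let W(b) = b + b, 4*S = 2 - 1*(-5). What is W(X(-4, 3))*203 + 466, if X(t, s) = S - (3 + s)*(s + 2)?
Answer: -22007/2 ≈ -11004.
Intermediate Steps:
S = 7/4 (S = (2 - 1*(-5))/4 = (2 + 5)/4 = (¼)*7 = 7/4 ≈ 1.7500)
X(t, s) = 7/4 - (2 + s)*(3 + s) (X(t, s) = 7/4 - (3 + s)*(s + 2) = 7/4 - (3 + s)*(2 + s) = 7/4 - (2 + s)*(3 + s))
W(b) = 2*b
W(X(-4, 3))*203 + 466 = (2*(-17/4 - 1*3² - 5*3))*203 + 466 = (2*(-17/4 - 1*9 - 15))*203 + 466 = (2*(-17/4 - 9 - 15))*203 + 466 = (2*(-113/4))*203 + 466 = -113/2*203 + 466 = -22939/2 + 466 = -22007/2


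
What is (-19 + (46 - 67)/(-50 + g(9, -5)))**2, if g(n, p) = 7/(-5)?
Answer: 22829284/66049 ≈ 345.64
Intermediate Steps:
g(n, p) = -7/5 (g(n, p) = 7*(-1/5) = -7/5)
(-19 + (46 - 67)/(-50 + g(9, -5)))**2 = (-19 + (46 - 67)/(-50 - 7/5))**2 = (-19 - 21/(-257/5))**2 = (-19 - 21*(-5/257))**2 = (-19 + 105/257)**2 = (-4778/257)**2 = 22829284/66049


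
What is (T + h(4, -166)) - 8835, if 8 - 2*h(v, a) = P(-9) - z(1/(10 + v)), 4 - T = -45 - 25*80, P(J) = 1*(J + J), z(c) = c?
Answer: -189643/28 ≈ -6773.0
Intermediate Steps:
P(J) = 2*J (P(J) = 1*(2*J) = 2*J)
T = 2049 (T = 4 - (-45 - 25*80) = 4 - (-45 - 2000) = 4 - 1*(-2045) = 4 + 2045 = 2049)
h(v, a) = 13 + 1/(2*(10 + v)) (h(v, a) = 4 - (2*(-9) - 1/(10 + v))/2 = 4 - (-18 - 1/(10 + v))/2 = 4 + (9 + 1/(2*(10 + v))) = 13 + 1/(2*(10 + v)))
(T + h(4, -166)) - 8835 = (2049 + (261 + 26*4)/(2*(10 + 4))) - 8835 = (2049 + (½)*(261 + 104)/14) - 8835 = (2049 + (½)*(1/14)*365) - 8835 = (2049 + 365/28) - 8835 = 57737/28 - 8835 = -189643/28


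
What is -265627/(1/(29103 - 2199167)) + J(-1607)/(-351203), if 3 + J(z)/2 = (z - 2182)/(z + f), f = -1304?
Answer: 589311861001892527312/1022351933 ≈ 5.7643e+11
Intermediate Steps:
J(z) = -6 + 2*(-2182 + z)/(-1304 + z) (J(z) = -6 + 2*((z - 2182)/(z - 1304)) = -6 + 2*((-2182 + z)/(-1304 + z)) = -6 + 2*(-2182 + z)/(-1304 + z))
-265627/(1/(29103 - 2199167)) + J(-1607)/(-351203) = -265627/(1/(29103 - 2199167)) + (4*(865 - 1*(-1607))/(-1304 - 1607))/(-351203) = -265627/(1/(-2170064)) + (4*(865 + 1607)/(-2911))*(-1/351203) = -265627/(-1/2170064) + (4*(-1/2911)*2472)*(-1/351203) = -265627*(-2170064) - 9888/2911*(-1/351203) = 576427590128 + 9888/1022351933 = 589311861001892527312/1022351933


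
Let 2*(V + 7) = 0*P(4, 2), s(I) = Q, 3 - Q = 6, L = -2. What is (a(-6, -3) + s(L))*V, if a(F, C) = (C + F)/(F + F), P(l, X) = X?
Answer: 63/4 ≈ 15.750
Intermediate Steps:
Q = -3 (Q = 3 - 1*6 = 3 - 6 = -3)
a(F, C) = (C + F)/(2*F) (a(F, C) = (C + F)/((2*F)) = (C + F)*(1/(2*F)) = (C + F)/(2*F))
s(I) = -3
V = -7 (V = -7 + (0*2)/2 = -7 + (½)*0 = -7 + 0 = -7)
(a(-6, -3) + s(L))*V = ((½)*(-3 - 6)/(-6) - 3)*(-7) = ((½)*(-⅙)*(-9) - 3)*(-7) = (¾ - 3)*(-7) = -9/4*(-7) = 63/4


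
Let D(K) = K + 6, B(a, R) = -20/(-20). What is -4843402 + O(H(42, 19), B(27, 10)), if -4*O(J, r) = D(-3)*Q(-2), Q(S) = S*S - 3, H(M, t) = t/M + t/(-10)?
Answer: -19373611/4 ≈ -4.8434e+6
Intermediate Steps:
B(a, R) = 1 (B(a, R) = -20*(-1/20) = 1)
H(M, t) = -t/10 + t/M (H(M, t) = t/M + t*(-⅒) = t/M - t/10 = -t/10 + t/M)
D(K) = 6 + K
Q(S) = -3 + S² (Q(S) = S² - 3 = -3 + S²)
O(J, r) = -¾ (O(J, r) = -(6 - 3)*(-3 + (-2)²)/4 = -3*(-3 + 4)/4 = -3/4 = -¼*3 = -¾)
-4843402 + O(H(42, 19), B(27, 10)) = -4843402 - ¾ = -19373611/4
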